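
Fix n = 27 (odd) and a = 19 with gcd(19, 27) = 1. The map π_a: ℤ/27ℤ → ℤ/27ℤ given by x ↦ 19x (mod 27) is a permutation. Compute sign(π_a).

Orbit of 1 under x↦19x: [1, 19, 10]… (length divides ord_27(19)).
π_19 has 15 disjoint cycles with lengths [3, 3, 3, 3, 3, 3, 1, 1, 1, 1, 1, 1, 1, 1, 1] on {0,…,26}.
n − c = 27 − 15 = 12; sign = (−1)^12 = +1.
Via Zolotarev, sign(π_{19}) = (19|27) = +1.

+1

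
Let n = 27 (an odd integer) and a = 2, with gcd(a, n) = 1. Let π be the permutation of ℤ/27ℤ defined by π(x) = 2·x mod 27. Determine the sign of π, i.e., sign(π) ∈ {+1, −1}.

Start at x=25: 25 → 23 → 19 → 11 → 22 → 17 → 7 → … (one orbit).
π_2 has 4 disjoint cycles with lengths [18, 6, 2, 1] on {0,…,26}.
4 cycles on 27: each ℓ→(−1)^(ℓ−1), product (−1)^23 = -1.

-1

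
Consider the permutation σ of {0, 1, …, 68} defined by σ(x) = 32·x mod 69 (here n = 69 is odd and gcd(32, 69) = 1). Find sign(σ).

Start at x=29: 29 → 31 → 26 → 4 → 59 → 25 → 41 → … (one orbit).
Cycle lengths of π_32 on ℤ/69ℤ: [22, 22, 11, 11, 2, 1]; 6 cycles in total.
69 − 6 = 63 transpositions; sign(π) = (−1)^63 = -1.

-1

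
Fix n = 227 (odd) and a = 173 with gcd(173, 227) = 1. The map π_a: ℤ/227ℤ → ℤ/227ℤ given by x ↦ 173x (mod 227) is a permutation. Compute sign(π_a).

+1

Orbit of 34 under x↦173x: [34, 207, 172, 19, 109, 16, 44]… (length divides ord_227(173)).
Cycle lengths of π_173 on ℤ/227ℤ: [113, 113, 1]; 3 cycles in total.
sign(π) = (−1)^{n − #cycles} = (−1)^{227−3} = (−1)^224 = +1.
The Jacobi symbol (173|227) = +1 (Zolotarev) agrees.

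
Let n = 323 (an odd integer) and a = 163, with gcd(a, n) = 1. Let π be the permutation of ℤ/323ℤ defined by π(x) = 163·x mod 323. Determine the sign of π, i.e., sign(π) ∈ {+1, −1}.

Start at x=292: 292 → 115 → 11 → 178 → 267 → 239 → 197 → … (one orbit).
The orbit structure of x ↦ 163x mod 323: 14 orbits of sizes [48, 48, 48, 48, 48, 48, 16, 3, 3, 3, 3, 3, 3, 1].
With 14 cycles on 323 points, sign = (−1)^{323−14} = -1.
Via Zolotarev, sign(π_{163}) = (163|323) = -1.

-1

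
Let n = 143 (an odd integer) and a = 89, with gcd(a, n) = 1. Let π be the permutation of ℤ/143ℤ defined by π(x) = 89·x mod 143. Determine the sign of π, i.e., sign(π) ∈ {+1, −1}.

Orbit of 1 under x↦89x: [1, 89, 56, 122, 133, 111, 12]… (length divides ord_143(89)).
The orbit structure of x ↦ 89x mod 143: 22 orbits of sizes [12, 12, 12, 12, 12, 12, 12, 12, 12, 12, 12, 1, 1, 1, 1, 1, 1, 1, 1, 1, 1, 1].
22 cycles on 143: each ℓ→(−1)^(ℓ−1), product (−1)^121 = -1.
Check: (89/143) = -1 by Zolotarev.

-1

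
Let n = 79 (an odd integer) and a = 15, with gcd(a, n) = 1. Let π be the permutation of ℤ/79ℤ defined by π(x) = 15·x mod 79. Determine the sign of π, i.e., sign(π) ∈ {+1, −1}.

-1

Start at x=18: 18 → 33 → 21 → 78 → 64 → 12 → 22 → … (one orbit).
π_15 has 4 disjoint cycles with lengths [26, 26, 26, 1] on {0,…,78}.
sign(π) = (−1)^{n − #cycles} = (−1)^{79−4} = (−1)^75 = -1.
Via Zolotarev, sign(π_{15}) = (15|79) = -1.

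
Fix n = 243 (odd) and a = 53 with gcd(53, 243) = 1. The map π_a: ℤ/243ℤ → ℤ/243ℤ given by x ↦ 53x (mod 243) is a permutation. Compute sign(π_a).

-1

Start at x=107: 107 → 82 → 215 → 217 → 80 → 109 → 188 → … (one orbit).
Cycle type of π: 18×9 + 6×9 + 2×13 + 1; total 32 cycles.
32 cycles on 243: each ℓ→(−1)^(ℓ−1), product (−1)^211 = -1.
Via Zolotarev, sign(π_{53}) = (53|243) = -1.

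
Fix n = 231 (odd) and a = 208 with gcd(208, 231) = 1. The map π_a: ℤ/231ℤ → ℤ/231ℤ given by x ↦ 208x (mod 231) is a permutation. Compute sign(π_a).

Orbit of 67 under x↦208x: [67, 76, 100, 10, 1, 208]… (length divides ord_231(208)).
Decompose π into cycles: lengths [6, 6, 6, 6, 6, 6, 6, 6, 6, 6, 6, 6, 6, 6, 6, 6, 6, 6, 6, 6, 6, 6, 6, 6, 6, 6, 6, 6, 6, 6, 6, 6, 6, 2, 2, 2, 2, 2, 2, 2, 2, 2, 2, 2, 2, 2, 2, 2, 1, 1, 1] (51 cycles, including the fixed point 0).
Σ(ℓ_i−1) = 231−51 = 180; sign = (−1)^180 = +1.

+1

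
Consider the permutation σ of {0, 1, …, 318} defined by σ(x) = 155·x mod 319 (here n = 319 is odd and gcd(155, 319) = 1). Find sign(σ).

-1

Start at x=12: 12 → 265 → 243 → 23 → 56 → 67 → 177 → … (one orbit).
π_155 has 22 disjoint cycles with lengths [28, 28, 28, 28, 28, 28, 28, 28, 28, 28, 28, 1, 1, 1, 1, 1, 1, 1, 1, 1, 1, 1] on {0,…,318}.
22 cycles on 319: each ℓ→(−1)^(ℓ−1), product (−1)^297 = -1.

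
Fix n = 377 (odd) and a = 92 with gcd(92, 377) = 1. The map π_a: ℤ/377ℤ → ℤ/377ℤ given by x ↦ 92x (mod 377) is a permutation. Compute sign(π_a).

+1

Orbit of 248 under x↦92x: [248, 196, 313, 144, 53, 352, 339]… (length divides ord_377(92)).
Cycle lengths of π_92 on ℤ/377ℤ: [14, 14, 14, 14, 14, 14, 14, 14, 14, 14, 14, 14, 14, 14, 14, 14, 14, 14, 14, 14, 14, 14, 14, 14, 14, 14, 1, 1, 1, 1, 1, 1, 1, 1, 1, 1, 1, 1, 1]; 39 cycles in total.
With 39 cycles on 377 points, sign = (−1)^{377−39} = +1.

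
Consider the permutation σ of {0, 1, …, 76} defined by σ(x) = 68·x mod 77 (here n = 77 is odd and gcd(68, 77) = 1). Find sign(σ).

Trace 53: π^k(53) = [53, 62, 58, 17, 1, 68, 4] for k=0..6.
Decompose π into cycles: lengths [30, 30, 10, 6, 1] (5 cycles, including the fixed point 0).
n − c = 77 − 5 = 72; sign = (−1)^72 = +1.
Zolotarev: (68|77) = +1, matching the cycle-count sign.

+1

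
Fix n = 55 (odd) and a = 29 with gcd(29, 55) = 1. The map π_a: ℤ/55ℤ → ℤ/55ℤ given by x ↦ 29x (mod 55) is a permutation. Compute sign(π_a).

-1

Orbit of 26 under x↦29x: [26, 39, 31, 19, 1, 29, 16]… (length divides ord_55(29)).
Decompose π into cycles: lengths [10, 10, 10, 10, 10, 2, 2, 1] (8 cycles, including the fixed point 0).
sign(π) = (−1)^{n − #cycles} = (−1)^{55−8} = (−1)^47 = -1.
Zolotarev: (29|55) = -1, matching the cycle-count sign.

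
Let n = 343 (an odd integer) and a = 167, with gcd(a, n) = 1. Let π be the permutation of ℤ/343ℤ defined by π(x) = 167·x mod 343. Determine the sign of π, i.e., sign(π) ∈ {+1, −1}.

-1

Orbit of 286 under x↦167x: [286, 85, 132, 92, 272, 148, 20]… (length divides ord_343(167)).
π_167 has 10 disjoint cycles with lengths [98, 98, 98, 14, 14, 14, 2, 2, 2, 1] on {0,…,342}.
343 − 10 = 333 transpositions; sign(π) = (−1)^333 = -1.
Via Zolotarev, sign(π_{167}) = (167|343) = -1.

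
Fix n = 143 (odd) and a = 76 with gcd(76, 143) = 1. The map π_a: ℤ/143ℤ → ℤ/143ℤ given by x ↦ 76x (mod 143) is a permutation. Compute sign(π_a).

Trace 98: π^k(98) = [98, 12, 54, 100, 21, 23, 32] for k=0..6.
Decompose π into cycles: lengths [12, 12, 12, 12, 12, 12, 12, 12, 12, 12, 12, 2, 2, 2, 2, 2, 1] (17 cycles, including the fixed point 0).
143 − 17 = 126 transpositions; sign(π) = (−1)^126 = +1.

+1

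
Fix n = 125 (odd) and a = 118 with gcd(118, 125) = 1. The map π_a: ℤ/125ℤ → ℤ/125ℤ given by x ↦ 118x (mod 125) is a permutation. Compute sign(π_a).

Start at x=18: 18 → 124 → 7 → 76 → 93 → 99 → 57 → … (one orbit).
π_118 has 12 disjoint cycles with lengths [20, 20, 20, 20, 20, 4, 4, 4, 4, 4, 4, 1] on {0,…,124}.
With 12 cycles on 125 points, sign = (−1)^{125−12} = -1.
The Jacobi symbol (118|125) = -1 (Zolotarev) agrees.

-1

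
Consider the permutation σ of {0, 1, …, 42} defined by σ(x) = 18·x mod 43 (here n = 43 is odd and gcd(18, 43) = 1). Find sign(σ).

Trace 15: π^k(15) = [15, 12, 1, 18, 23, 27, 13] for k=0..6.
Decompose π into cycles: lengths [42, 1] (2 cycles, including the fixed point 0).
43 − 2 = 41 transpositions; sign(π) = (−1)^41 = -1.
Zolotarev: (18|43) = -1, matching the cycle-count sign.

-1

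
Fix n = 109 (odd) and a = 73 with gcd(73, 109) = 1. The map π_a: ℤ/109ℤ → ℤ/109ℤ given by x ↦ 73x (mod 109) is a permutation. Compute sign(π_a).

Start at x=81: 81 → 27 → 9 → 3 → 1 → 73 → 97 → … (one orbit).
The orbit structure of x ↦ 73x mod 109: 5 orbits of sizes [27, 27, 27, 27, 1].
With 5 cycles on 109 points, sign = (−1)^{109−5} = +1.
The Jacobi symbol (73|109) = +1 (Zolotarev) agrees.

+1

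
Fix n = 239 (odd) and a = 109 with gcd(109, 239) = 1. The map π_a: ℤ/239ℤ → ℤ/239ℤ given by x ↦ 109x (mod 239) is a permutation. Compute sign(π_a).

Orbit of 142 under x↦109x: [142, 182, 1, 109, 170, 127, 220]… (length divides ord_239(109)).
Cycle lengths of π_109 on ℤ/239ℤ: [119, 119, 1]; 3 cycles in total.
239 − 3 = 236 transpositions; sign(π) = (−1)^236 = +1.
Via Zolotarev, sign(π_{109}) = (109|239) = +1.

+1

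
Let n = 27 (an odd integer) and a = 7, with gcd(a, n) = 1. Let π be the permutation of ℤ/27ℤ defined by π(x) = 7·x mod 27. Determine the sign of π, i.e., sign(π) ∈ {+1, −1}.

Trace 22: π^k(22) = [22, 19, 25, 13, 10, 16, 4] for k=0..6.
Cycle type of π: 9×2 + 3×2 + 1×3; total 7 cycles.
With 7 cycles on 27 points, sign = (−1)^{27−7} = +1.
Check: (7/27) = +1 by Zolotarev.

+1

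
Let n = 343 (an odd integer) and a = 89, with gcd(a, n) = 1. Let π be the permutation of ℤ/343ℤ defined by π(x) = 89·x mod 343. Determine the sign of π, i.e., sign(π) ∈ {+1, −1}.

-1

Start at x=225: 225 → 131 → 340 → 76 → 247 → 31 → 15 → … (one orbit).
Decompose π into cycles: lengths [294, 42, 6, 1] (4 cycles, including the fixed point 0).
With 4 cycles on 343 points, sign = (−1)^{343−4} = -1.
Check: (89/343) = -1 by Zolotarev.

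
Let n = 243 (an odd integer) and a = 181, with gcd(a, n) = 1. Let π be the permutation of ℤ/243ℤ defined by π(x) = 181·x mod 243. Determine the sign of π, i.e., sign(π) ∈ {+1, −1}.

+1

Trace 145: π^k(145) = [145, 1, 181, 199, 55, 235, 10] for k=0..6.
The orbit structure of x ↦ 181x mod 243: 27 orbits of sizes [27, 27, 27, 27, 27, 27, 9, 9, 9, 9, 9, 9, 3, 3, 3, 3, 3, 3, 1, 1, 1, 1, 1, 1, 1, 1, 1].
27 cycles on 243: each ℓ→(−1)^(ℓ−1), product (−1)^216 = +1.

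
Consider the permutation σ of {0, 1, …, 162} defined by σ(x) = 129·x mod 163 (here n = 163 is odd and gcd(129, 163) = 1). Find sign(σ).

Orbit of 13 under x↦129x: [13, 47, 32, 53, 154, 143, 28]… (length divides ord_163(129)).
Cycle type of π: 162 + 1; total 2 cycles.
Σ(ℓ_i−1) = 163−2 = 161; sign = (−1)^161 = -1.

-1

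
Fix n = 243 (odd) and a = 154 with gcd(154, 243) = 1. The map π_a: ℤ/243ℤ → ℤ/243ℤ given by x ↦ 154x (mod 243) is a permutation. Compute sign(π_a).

+1

Trace 181: π^k(181) = [181, 172, 1, 154, 145, 217, 127] for k=0..6.
π_154 has 27 disjoint cycles with lengths [27, 27, 27, 27, 27, 27, 9, 9, 9, 9, 9, 9, 3, 3, 3, 3, 3, 3, 1, 1, 1, 1, 1, 1, 1, 1, 1] on {0,…,242}.
With 27 cycles on 243 points, sign = (−1)^{243−27} = +1.
Check: (154/243) = +1 by Zolotarev.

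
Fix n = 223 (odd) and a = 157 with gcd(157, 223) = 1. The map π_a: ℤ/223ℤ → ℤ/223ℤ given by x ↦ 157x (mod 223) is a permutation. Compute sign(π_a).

-1

Orbit of 108 under x↦157x: [108, 8, 141, 60, 54, 4, 182]… (length divides ord_223(157)).
π_157 has 4 disjoint cycles with lengths [74, 74, 74, 1] on {0,…,222}.
n − c = 223 − 4 = 219; sign = (−1)^219 = -1.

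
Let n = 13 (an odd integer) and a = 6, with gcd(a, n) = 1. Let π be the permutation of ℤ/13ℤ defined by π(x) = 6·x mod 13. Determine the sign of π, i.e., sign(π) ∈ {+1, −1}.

Start at x=7: 7 → 3 → 5 → 4 → 11 → 1 → 6 → … (one orbit).
Cycle lengths of π_6 on ℤ/13ℤ: [12, 1]; 2 cycles in total.
sign(π) = (−1)^{n − #cycles} = (−1)^{13−2} = (−1)^11 = -1.

-1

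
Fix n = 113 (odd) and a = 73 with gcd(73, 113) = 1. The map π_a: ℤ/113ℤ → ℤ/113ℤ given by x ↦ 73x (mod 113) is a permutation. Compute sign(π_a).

-1

Start at x=69: 69 → 65 → 112 → 40 → 95 → 42 → 15 → … (one orbit).
Cycle lengths of π_73 on ℤ/113ℤ: [16, 16, 16, 16, 16, 16, 16, 1]; 8 cycles in total.
Σ(ℓ_i−1) = 113−8 = 105; sign = (−1)^105 = -1.
Zolotarev: (73|113) = -1, matching the cycle-count sign.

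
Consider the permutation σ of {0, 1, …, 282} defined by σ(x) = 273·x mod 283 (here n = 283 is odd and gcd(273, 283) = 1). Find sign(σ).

Trace 207: π^k(207) = [207, 194, 41, 156, 138, 35, 216] for k=0..6.
Decompose π into cycles: lengths [282, 1] (2 cycles, including the fixed point 0).
283 − 2 = 281 transpositions; sign(π) = (−1)^281 = -1.

-1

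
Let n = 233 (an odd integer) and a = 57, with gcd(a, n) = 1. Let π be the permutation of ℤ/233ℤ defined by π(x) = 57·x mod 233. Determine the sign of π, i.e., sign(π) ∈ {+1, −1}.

Orbit of 105 under x↦57x: [105, 160, 33, 17, 37, 12, 218]… (length divides ord_233(57)).
Cycle type of π: 232 + 1; total 2 cycles.
233 − 2 = 231 transpositions; sign(π) = (−1)^231 = -1.
Via Zolotarev, sign(π_{57}) = (57|233) = -1.

-1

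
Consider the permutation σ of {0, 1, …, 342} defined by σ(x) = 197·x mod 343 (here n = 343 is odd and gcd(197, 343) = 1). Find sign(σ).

+1

Trace 99: π^k(99) = [99, 295, 148, 1, 197, 50, 246] for k=0..6.
The orbit structure of x ↦ 197x mod 343: 91 orbits of sizes [7, 7, 7, 7, 7, 7, 7, 7, 7, 7, 7, 7, 7, 7, 7, 7, 7, 7, 7, 7, 7, 7, 7, 7, 7, 7, 7, 7, 7, 7, 7, 7, 7, 7, 7, 7, 7, 7, 7, 7, 7, 7, 1, 1, 1, 1, 1, 1, 1, 1, 1, 1, 1, 1, 1, 1, 1, 1, 1, 1, 1, 1, 1, 1, 1, 1, 1, 1, 1, 1, 1, 1, 1, 1, 1, 1, 1, 1, 1, 1, 1, 1, 1, 1, 1, 1, 1, 1, 1, 1, 1].
n − c = 343 − 91 = 252; sign = (−1)^252 = +1.
The Jacobi symbol (197|343) = +1 (Zolotarev) agrees.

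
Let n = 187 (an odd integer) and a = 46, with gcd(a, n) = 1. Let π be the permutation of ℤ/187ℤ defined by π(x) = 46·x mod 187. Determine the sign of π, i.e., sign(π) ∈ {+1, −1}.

+1

Orbit of 139 under x↦46x: [139, 36, 160, 67, 90, 26, 74]… (length divides ord_187(46)).
Cycle type of π: 80×2 + 16 + 10 + 1; total 5 cycles.
187 − 5 = 182 transpositions; sign(π) = (−1)^182 = +1.
The Jacobi symbol (46|187) = +1 (Zolotarev) agrees.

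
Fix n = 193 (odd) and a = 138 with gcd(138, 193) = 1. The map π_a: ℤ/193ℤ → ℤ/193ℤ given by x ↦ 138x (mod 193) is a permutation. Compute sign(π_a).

Trace 49: π^k(49) = [49, 7, 1, 138, 130, 184, 109] for k=0..6.
The orbit structure of x ↦ 138x mod 193: 9 orbits of sizes [24, 24, 24, 24, 24, 24, 24, 24, 1].
With 9 cycles on 193 points, sign = (−1)^{193−9} = +1.

+1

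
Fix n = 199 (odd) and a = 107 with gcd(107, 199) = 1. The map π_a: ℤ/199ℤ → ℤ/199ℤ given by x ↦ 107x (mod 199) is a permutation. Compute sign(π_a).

Start at x=107: 107 → 106 → 198 → 92 → 93 → 1 → 107 (one orbit).
Decompose π into cycles: lengths [6, 6, 6, 6, 6, 6, 6, 6, 6, 6, 6, 6, 6, 6, 6, 6, 6, 6, 6, 6, 6, 6, 6, 6, 6, 6, 6, 6, 6, 6, 6, 6, 6, 1] (34 cycles, including the fixed point 0).
34 cycles on 199: each ℓ→(−1)^(ℓ−1), product (−1)^165 = -1.
The Jacobi symbol (107|199) = -1 (Zolotarev) agrees.

-1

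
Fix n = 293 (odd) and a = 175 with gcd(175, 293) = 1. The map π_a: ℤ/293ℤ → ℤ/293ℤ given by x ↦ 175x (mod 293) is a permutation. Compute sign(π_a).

-1

Orbit of 136 under x↦175x: [136, 67, 5, 289, 179, 267, 138]… (length divides ord_293(175)).
π_175 has 2 disjoint cycles with lengths [292, 1] on {0,…,292}.
2 cycles on 293: each ℓ→(−1)^(ℓ−1), product (−1)^291 = -1.
Check: (175/293) = -1 by Zolotarev.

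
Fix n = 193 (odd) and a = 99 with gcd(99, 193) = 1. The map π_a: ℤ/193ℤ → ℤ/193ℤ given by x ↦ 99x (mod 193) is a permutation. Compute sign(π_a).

-1

Start at x=99: 99 → 151 → 88 → 27 → 164 → 24 → 60 → … (one orbit).
Cycle lengths of π_99 on ℤ/193ℤ: [64, 64, 64, 1]; 4 cycles in total.
With 4 cycles on 193 points, sign = (−1)^{193−4} = -1.
Zolotarev: (99|193) = -1, matching the cycle-count sign.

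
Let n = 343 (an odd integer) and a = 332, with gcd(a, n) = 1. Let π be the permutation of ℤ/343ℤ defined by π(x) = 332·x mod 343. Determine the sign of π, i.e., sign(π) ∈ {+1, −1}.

Orbit of 304 under x↦332x: [304, 86, 83, 116, 96, 316, 297]… (length divides ord_343(332)).
π_332 has 4 disjoint cycles with lengths [294, 42, 6, 1] on {0,…,342}.
343 − 4 = 339 transpositions; sign(π) = (−1)^339 = -1.
Via Zolotarev, sign(π_{332}) = (332|343) = -1.

-1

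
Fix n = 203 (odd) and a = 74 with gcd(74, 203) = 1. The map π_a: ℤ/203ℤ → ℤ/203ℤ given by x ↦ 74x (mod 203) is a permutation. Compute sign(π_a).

+1

Start at x=81: 81 → 107 → 1 → 74 → 198 → 36 → 25 → … (one orbit).
The orbit structure of x ↦ 74x mod 203: 15 orbits of sizes [21, 21, 21, 21, 21, 21, 21, 21, 7, 7, 7, 7, 3, 3, 1].
With 15 cycles on 203 points, sign = (−1)^{203−15} = +1.
Check: (74/203) = +1 by Zolotarev.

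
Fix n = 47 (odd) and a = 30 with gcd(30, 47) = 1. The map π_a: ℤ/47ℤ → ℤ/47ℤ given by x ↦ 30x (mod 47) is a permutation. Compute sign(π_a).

-1

Trace 40: π^k(40) = [40, 25, 45, 34, 33, 3, 43] for k=0..6.
Cycle lengths of π_30 on ℤ/47ℤ: [46, 1]; 2 cycles in total.
With 2 cycles on 47 points, sign = (−1)^{47−2} = -1.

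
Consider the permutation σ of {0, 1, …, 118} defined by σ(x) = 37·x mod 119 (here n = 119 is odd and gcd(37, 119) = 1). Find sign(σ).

Orbit of 8 under x↦37x: [8, 58, 4, 29, 2, 74, 1]… (length divides ord_119(37)).
Cycle lengths of π_37 on ℤ/119ℤ: [48, 48, 16, 3, 3, 1]; 6 cycles in total.
n − c = 119 − 6 = 113; sign = (−1)^113 = -1.
Via Zolotarev, sign(π_{37}) = (37|119) = -1.

-1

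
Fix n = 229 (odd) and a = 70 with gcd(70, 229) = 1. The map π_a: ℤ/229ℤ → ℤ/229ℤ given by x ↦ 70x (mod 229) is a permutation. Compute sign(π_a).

Start at x=25: 25 → 147 → 214 → 95 → 9 → 172 → 132 → … (one orbit).
Cycle lengths of π_70 on ℤ/229ℤ: [114, 114, 1]; 3 cycles in total.
229 − 3 = 226 transpositions; sign(π) = (−1)^226 = +1.
The Jacobi symbol (70|229) = +1 (Zolotarev) agrees.

+1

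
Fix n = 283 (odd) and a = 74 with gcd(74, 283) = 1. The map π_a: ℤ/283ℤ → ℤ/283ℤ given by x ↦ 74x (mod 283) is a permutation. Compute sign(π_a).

Trace 236: π^k(236) = [236, 201, 158, 89, 77, 38, 265] for k=0..6.
Cycle lengths of π_74 on ℤ/283ℤ: [141, 141, 1]; 3 cycles in total.
283 − 3 = 280 transpositions; sign(π) = (−1)^280 = +1.
The Jacobi symbol (74|283) = +1 (Zolotarev) agrees.

+1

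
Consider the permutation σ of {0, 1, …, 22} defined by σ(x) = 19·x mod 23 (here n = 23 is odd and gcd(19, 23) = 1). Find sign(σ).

-1

Start at x=12: 12 → 21 → 8 → 14 → 13 → 17 → 1 → … (one orbit).
Cycle lengths of π_19 on ℤ/23ℤ: [22, 1]; 2 cycles in total.
n − c = 23 − 2 = 21; sign = (−1)^21 = -1.
Zolotarev: (19|23) = -1, matching the cycle-count sign.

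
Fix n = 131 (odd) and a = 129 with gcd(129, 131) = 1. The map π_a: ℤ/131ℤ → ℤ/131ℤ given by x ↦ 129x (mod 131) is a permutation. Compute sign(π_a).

+1

Start at x=117: 117 → 28 → 75 → 112 → 38 → 55 → 21 → … (one orbit).
Cycle lengths of π_129 on ℤ/131ℤ: [65, 65, 1]; 3 cycles in total.
With 3 cycles on 131 points, sign = (−1)^{131−3} = +1.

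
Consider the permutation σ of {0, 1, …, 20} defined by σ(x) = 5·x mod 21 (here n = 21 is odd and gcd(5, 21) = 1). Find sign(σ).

Start at x=16: 16 → 17 → 1 → 5 → 4 → 20 → 16 (one orbit).
Cycle lengths of π_5 on ℤ/21ℤ: [6, 6, 6, 2, 1]; 5 cycles in total.
With 5 cycles on 21 points, sign = (−1)^{21−5} = +1.
Via Zolotarev, sign(π_{5}) = (5|21) = +1.

+1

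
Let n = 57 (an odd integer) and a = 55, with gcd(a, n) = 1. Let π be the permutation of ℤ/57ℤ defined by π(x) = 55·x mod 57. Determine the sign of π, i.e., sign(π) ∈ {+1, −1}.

+1

Start at x=25: 25 → 7 → 43 → 28 → 1 → 55 → 4 → … (one orbit).
Decompose π into cycles: lengths [9, 9, 9, 9, 9, 9, 1, 1, 1] (9 cycles, including the fixed point 0).
n − c = 57 − 9 = 48; sign = (−1)^48 = +1.
(55|57)_J = +1 (Zolotarev's lemma cross-check).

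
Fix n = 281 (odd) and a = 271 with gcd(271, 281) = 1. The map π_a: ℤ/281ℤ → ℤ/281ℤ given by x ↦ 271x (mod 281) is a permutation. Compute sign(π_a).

+1

Orbit of 32 under x↦271x: [32, 242, 109, 34, 222, 28, 1]… (length divides ord_281(271)).
Cycle lengths of π_271 on ℤ/281ℤ: [28, 28, 28, 28, 28, 28, 28, 28, 28, 28, 1]; 11 cycles in total.
Σ(ℓ_i−1) = 281−11 = 270; sign = (−1)^270 = +1.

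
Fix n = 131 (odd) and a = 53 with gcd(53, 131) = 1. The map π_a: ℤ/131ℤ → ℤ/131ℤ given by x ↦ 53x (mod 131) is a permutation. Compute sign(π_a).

+1

Start at x=89: 89 → 1 → 53 → 58 → 61 → 89 (one orbit).
π_53 has 27 disjoint cycles with lengths [5, 5, 5, 5, 5, 5, 5, 5, 5, 5, 5, 5, 5, 5, 5, 5, 5, 5, 5, 5, 5, 5, 5, 5, 5, 5, 1] on {0,…,130}.
27 cycles on 131: each ℓ→(−1)^(ℓ−1), product (−1)^104 = +1.
(53|131)_J = +1 (Zolotarev's lemma cross-check).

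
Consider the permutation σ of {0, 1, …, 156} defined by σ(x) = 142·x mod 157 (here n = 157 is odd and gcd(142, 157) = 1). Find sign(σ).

Start at x=27: 27 → 66 → 109 → 92 → 33 → 133 → 46 → … (one orbit).
The orbit structure of x ↦ 142x mod 157: 2 orbits of sizes [156, 1].
sign(π) = (−1)^{n − #cycles} = (−1)^{157−2} = (−1)^155 = -1.
Zolotarev: (142|157) = -1, matching the cycle-count sign.

-1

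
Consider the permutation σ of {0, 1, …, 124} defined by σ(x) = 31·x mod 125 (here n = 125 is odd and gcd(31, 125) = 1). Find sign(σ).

Trace 96: π^k(96) = [96, 101, 6, 61, 16, 121, 1] for k=0..6.
Cycle type of π: 25×4 + 5×4 + 1×5; total 13 cycles.
125 − 13 = 112 transpositions; sign(π) = (−1)^112 = +1.

+1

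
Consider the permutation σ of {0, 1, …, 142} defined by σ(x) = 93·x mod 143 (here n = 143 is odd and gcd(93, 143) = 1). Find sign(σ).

-1

Trace 49: π^k(49) = [49, 124, 92, 119, 56, 60, 3] for k=0..6.
Cycle type of π: 60×2 + 12 + 5×2 + 1; total 6 cycles.
sign(π) = (−1)^{n − #cycles} = (−1)^{143−6} = (−1)^137 = -1.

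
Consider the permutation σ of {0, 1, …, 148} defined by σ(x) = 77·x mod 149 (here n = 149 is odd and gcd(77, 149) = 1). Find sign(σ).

Start at x=128: 128 → 22 → 55 → 63 → 83 → 133 → 109 → … (one orbit).
Cycle lengths of π_77 on ℤ/149ℤ: [148, 1]; 2 cycles in total.
With 2 cycles on 149 points, sign = (−1)^{149−2} = -1.
Zolotarev: (77|149) = -1, matching the cycle-count sign.

-1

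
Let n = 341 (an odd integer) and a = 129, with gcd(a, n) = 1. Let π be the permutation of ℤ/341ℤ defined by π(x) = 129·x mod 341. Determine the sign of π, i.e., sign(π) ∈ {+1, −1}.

-1

Start at x=129: 129 → 273 → 94 → 191 → 87 → 311 → 222 → … (one orbit).
Decompose π into cycles: lengths [30, 30, 30, 30, 30, 30, 30, 30, 30, 30, 10, 3, 3, 3, 3, 3, 3, 3, 3, 3, 3, 1] (22 cycles, including the fixed point 0).
341 − 22 = 319 transpositions; sign(π) = (−1)^319 = -1.
Zolotarev: (129|341) = -1, matching the cycle-count sign.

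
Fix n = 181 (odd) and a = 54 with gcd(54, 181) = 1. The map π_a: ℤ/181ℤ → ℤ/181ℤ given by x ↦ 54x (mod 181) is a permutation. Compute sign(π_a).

-1

Start at x=154: 154 → 171 → 3 → 162 → 60 → 163 → 114 → … (one orbit).
2 cycles of lengths [180, 1].
2 cycles on 181: each ℓ→(−1)^(ℓ−1), product (−1)^179 = -1.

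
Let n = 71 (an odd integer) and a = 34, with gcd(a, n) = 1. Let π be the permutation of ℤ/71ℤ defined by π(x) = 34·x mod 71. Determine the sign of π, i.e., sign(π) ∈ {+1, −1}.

Orbit of 70 under x↦34x: [70, 37, 51, 30, 26, 32, 23]… (length divides ord_71(34)).
Cycle type of π: 14×5 + 1; total 6 cycles.
Σ(ℓ_i−1) = 71−6 = 65; sign = (−1)^65 = -1.

-1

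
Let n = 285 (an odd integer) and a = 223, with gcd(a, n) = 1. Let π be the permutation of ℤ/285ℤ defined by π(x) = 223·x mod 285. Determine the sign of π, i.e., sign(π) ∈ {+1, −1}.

Trace 49: π^k(49) = [49, 97, 256, 88, 244, 262, 1] for k=0..6.
π_223 has 15 disjoint cycles with lengths [36, 36, 36, 36, 36, 36, 18, 18, 18, 4, 4, 4, 1, 1, 1] on {0,…,284}.
Σ(ℓ_i−1) = 285−15 = 270; sign = (−1)^270 = +1.

+1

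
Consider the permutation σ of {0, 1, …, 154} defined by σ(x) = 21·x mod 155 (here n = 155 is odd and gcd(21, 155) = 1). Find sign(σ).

Start at x=41: 41 → 86 → 101 → 106 → 56 → 91 → 51 → … (one orbit).
Cycle type of π: 30×5 + 1×5; total 10 cycles.
10 cycles on 155: each ℓ→(−1)^(ℓ−1), product (−1)^145 = -1.
Zolotarev: (21|155) = -1, matching the cycle-count sign.

-1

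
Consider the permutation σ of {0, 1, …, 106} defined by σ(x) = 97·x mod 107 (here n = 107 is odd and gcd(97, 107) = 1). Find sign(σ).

Trace 56: π^k(56) = [56, 82, 36, 68, 69, 59, 52] for k=0..6.
The orbit structure of x ↦ 97x mod 107: 2 orbits of sizes [106, 1].
n − c = 107 − 2 = 105; sign = (−1)^105 = -1.

-1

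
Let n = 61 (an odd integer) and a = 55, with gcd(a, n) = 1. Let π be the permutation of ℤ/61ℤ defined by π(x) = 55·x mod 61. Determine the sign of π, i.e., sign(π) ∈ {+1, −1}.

-1

Orbit of 36 under x↦55x: [36, 28, 15, 32, 52, 54, 42]… (length divides ord_61(55)).
π_55 has 2 disjoint cycles with lengths [60, 1] on {0,…,60}.
With 2 cycles on 61 points, sign = (−1)^{61−2} = -1.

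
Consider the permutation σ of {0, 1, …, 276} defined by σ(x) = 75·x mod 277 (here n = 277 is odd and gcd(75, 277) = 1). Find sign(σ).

+1

Orbit of 156 under x↦75x: [156, 66, 241, 70, 264, 133, 3]… (length divides ord_277(75)).
π_75 has 3 disjoint cycles with lengths [138, 138, 1] on {0,…,276}.
Σ(ℓ_i−1) = 277−3 = 274; sign = (−1)^274 = +1.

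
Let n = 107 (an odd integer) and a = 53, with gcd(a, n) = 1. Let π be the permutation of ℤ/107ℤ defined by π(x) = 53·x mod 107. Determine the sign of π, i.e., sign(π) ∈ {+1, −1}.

+1

Trace 16: π^k(16) = [16, 99, 4, 105, 1, 53, 27] for k=0..6.
3 cycles of lengths [53, 53, 1].
sign(π) = (−1)^{n − #cycles} = (−1)^{107−3} = (−1)^104 = +1.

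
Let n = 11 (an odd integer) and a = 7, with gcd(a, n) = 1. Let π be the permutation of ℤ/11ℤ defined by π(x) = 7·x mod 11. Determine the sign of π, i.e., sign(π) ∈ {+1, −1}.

-1

Orbit of 3 under x↦7x: [3, 10, 4, 6, 9, 8, 1]… (length divides ord_11(7)).
Cycle type of π: 10 + 1; total 2 cycles.
n − c = 11 − 2 = 9; sign = (−1)^9 = -1.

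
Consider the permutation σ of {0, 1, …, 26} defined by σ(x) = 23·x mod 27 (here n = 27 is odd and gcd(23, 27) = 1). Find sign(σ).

-1

Start at x=17: 17 → 13 → 2 → 19 → 5 → 7 → 26 → … (one orbit).
4 cycles of lengths [18, 6, 2, 1].
4 cycles on 27: each ℓ→(−1)^(ℓ−1), product (−1)^23 = -1.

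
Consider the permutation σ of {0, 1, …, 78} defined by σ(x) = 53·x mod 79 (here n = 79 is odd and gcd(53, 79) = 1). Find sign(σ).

-1

Orbit of 71 under x↦53x: [71, 50, 43, 67, 75, 25, 61]… (length divides ord_79(53)).
Cycle type of π: 78 + 1; total 2 cycles.
79 − 2 = 77 transpositions; sign(π) = (−1)^77 = -1.
(53|79)_J = -1 (Zolotarev's lemma cross-check).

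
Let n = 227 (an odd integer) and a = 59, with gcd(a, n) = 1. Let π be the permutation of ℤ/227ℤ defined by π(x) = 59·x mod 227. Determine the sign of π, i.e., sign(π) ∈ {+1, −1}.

Trace 57: π^k(57) = [57, 185, 19, 213, 82, 71, 103] for k=0..6.
Decompose π into cycles: lengths [113, 113, 1] (3 cycles, including the fixed point 0).
sign(π) = (−1)^{n − #cycles} = (−1)^{227−3} = (−1)^224 = +1.
Via Zolotarev, sign(π_{59}) = (59|227) = +1.

+1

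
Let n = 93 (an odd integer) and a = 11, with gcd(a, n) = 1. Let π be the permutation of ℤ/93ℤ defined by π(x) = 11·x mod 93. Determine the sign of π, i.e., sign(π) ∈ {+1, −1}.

Trace 29: π^k(29) = [29, 40, 68, 4, 44, 19, 23] for k=0..6.
5 cycles of lengths [30, 30, 30, 2, 1].
93 − 5 = 88 transpositions; sign(π) = (−1)^88 = +1.
(11|93)_J = +1 (Zolotarev's lemma cross-check).

+1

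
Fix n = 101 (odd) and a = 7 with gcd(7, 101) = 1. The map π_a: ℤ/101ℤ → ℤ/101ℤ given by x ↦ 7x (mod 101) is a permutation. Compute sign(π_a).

Trace 89: π^k(89) = [89, 17, 18, 25, 74, 13, 91] for k=0..6.
Decompose π into cycles: lengths [100, 1] (2 cycles, including the fixed point 0).
2 cycles on 101: each ℓ→(−1)^(ℓ−1), product (−1)^99 = -1.
(7|101)_J = -1 (Zolotarev's lemma cross-check).

-1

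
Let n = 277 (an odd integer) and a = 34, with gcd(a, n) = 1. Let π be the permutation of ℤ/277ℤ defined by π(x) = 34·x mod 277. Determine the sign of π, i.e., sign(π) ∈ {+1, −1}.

Orbit of 264 under x↦34x: [264, 112, 207, 113, 241, 161, 211]… (length divides ord_277(34)).
Cycle lengths of π_34 on ℤ/277ℤ: [138, 138, 1]; 3 cycles in total.
With 3 cycles on 277 points, sign = (−1)^{277−3} = +1.

+1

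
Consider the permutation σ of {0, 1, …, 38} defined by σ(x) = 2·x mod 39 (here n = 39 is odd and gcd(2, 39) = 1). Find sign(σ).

+1

Trace 20: π^k(20) = [20, 1, 2, 4, 8, 16, 32] for k=0..6.
Cycle lengths of π_2 on ℤ/39ℤ: [12, 12, 12, 2, 1]; 5 cycles in total.
sign(π) = (−1)^{n − #cycles} = (−1)^{39−5} = (−1)^34 = +1.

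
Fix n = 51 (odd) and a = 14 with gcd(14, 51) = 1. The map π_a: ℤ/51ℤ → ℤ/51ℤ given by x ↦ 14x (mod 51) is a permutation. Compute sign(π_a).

Trace 23: π^k(23) = [23, 16, 20, 25, 44, 4, 5] for k=0..6.
Cycle lengths of π_14 on ℤ/51ℤ: [16, 16, 16, 2, 1]; 5 cycles in total.
5 cycles on 51: each ℓ→(−1)^(ℓ−1), product (−1)^46 = +1.
(14|51)_J = +1 (Zolotarev's lemma cross-check).

+1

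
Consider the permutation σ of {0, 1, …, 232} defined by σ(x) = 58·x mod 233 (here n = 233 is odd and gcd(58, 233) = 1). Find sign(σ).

Start at x=32: 32 → 225 → 2 → 116 → 204 → 182 → 71 → … (one orbit).
Decompose π into cycles: lengths [58, 58, 58, 58, 1] (5 cycles, including the fixed point 0).
sign(π) = (−1)^{n − #cycles} = (−1)^{233−5} = (−1)^228 = +1.

+1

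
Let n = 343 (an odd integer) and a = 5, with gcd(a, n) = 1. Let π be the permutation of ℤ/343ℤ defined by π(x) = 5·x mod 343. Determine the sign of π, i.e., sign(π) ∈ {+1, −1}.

Start at x=163: 163 → 129 → 302 → 138 → 4 → 20 → 100 → … (one orbit).
Decompose π into cycles: lengths [294, 42, 6, 1] (4 cycles, including the fixed point 0).
n − c = 343 − 4 = 339; sign = (−1)^339 = -1.

-1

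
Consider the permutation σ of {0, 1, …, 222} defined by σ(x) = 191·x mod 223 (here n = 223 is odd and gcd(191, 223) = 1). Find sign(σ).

-1

Orbit of 52 under x↦191x: [52, 120, 174, 7, 222, 32, 91]… (length divides ord_223(191)).
Cycle lengths of π_191 on ℤ/223ℤ: [74, 74, 74, 1]; 4 cycles in total.
With 4 cycles on 223 points, sign = (−1)^{223−4} = -1.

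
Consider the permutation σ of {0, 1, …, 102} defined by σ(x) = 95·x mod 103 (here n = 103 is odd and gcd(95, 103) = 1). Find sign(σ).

Orbit of 81 under x↦95x: [81, 73, 34, 37, 13, 102, 8]… (length divides ord_103(95)).
Cycle type of π: 34×3 + 1; total 4 cycles.
With 4 cycles on 103 points, sign = (−1)^{103−4} = -1.
(95|103)_J = -1 (Zolotarev's lemma cross-check).

-1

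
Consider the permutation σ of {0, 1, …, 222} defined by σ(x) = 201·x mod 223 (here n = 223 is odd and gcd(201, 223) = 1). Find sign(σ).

Trace 115: π^k(115) = [115, 146, 133, 196, 148, 89, 49] for k=0..6.
π_201 has 3 disjoint cycles with lengths [111, 111, 1] on {0,…,222}.
223 − 3 = 220 transpositions; sign(π) = (−1)^220 = +1.
Via Zolotarev, sign(π_{201}) = (201|223) = +1.

+1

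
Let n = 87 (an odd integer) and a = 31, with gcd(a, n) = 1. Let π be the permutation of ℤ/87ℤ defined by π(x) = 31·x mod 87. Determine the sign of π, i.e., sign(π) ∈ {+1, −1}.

-1

Trace 79: π^k(79) = [79, 13, 55, 52, 46, 34, 10] for k=0..6.
The orbit structure of x ↦ 31x mod 87: 6 orbits of sizes [28, 28, 28, 1, 1, 1].
87 − 6 = 81 transpositions; sign(π) = (−1)^81 = -1.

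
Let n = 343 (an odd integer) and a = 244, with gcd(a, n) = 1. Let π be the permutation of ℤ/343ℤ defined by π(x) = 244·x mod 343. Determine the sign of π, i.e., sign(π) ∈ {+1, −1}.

-1

Trace 99: π^k(99) = [99, 146, 295, 293, 148, 97, 1] for k=0..6.
π_244 has 46 disjoint cycles with lengths [14, 14, 14, 14, 14, 14, 14, 14, 14, 14, 14, 14, 14, 14, 14, 14, 14, 14, 14, 14, 14, 2, 2, 2, 2, 2, 2, 2, 2, 2, 2, 2, 2, 2, 2, 2, 2, 2, 2, 2, 2, 2, 2, 2, 2, 1] on {0,…,342}.
46 cycles on 343: each ℓ→(−1)^(ℓ−1), product (−1)^297 = -1.
The Jacobi symbol (244|343) = -1 (Zolotarev) agrees.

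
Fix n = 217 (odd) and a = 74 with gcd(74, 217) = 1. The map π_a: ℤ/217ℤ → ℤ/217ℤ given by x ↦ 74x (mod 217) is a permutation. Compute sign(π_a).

Start at x=158: 158 → 191 → 29 → 193 → 177 → 78 → 130 → … (one orbit).
10 cycles of lengths [30, 30, 30, 30, 30, 30, 30, 3, 3, 1].
Σ(ℓ_i−1) = 217−10 = 207; sign = (−1)^207 = -1.

-1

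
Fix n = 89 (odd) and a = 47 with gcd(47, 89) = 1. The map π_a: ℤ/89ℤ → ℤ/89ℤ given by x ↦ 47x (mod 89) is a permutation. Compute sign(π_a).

+1

Start at x=81: 81 → 69 → 39 → 53 → 88 → 42 → 16 → … (one orbit).
Decompose π into cycles: lengths [44, 44, 1] (3 cycles, including the fixed point 0).
Σ(ℓ_i−1) = 89−3 = 86; sign = (−1)^86 = +1.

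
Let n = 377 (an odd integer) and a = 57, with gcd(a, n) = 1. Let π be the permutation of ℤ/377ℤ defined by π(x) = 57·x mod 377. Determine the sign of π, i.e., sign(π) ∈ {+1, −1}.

-1

Orbit of 57 under x↦57x: [57, 233, 86, 1]… (length divides ord_377(57)).
102 cycles of lengths [4, 4, 4, 4, 4, 4, 4, 4, 4, 4, 4, 4, 4, 4, 4, 4, 4, 4, 4, 4, 4, 4, 4, 4, 4, 4, 4, 4, 4, 4, 4, 4, 4, 4, 4, 4, 4, 4, 4, 4, 4, 4, 4, 4, 4, 4, 4, 4, 4, 4, 4, 4, 4, 4, 4, 4, 4, 4, 4, 4, 4, 4, 4, 4, 4, 4, 4, 4, 4, 4, 4, 4, 4, 4, 4, 4, 4, 4, 4, 4, 4, 4, 4, 4, 4, 4, 4, 2, 2, 2, 2, 2, 2, 2, 2, 2, 2, 2, 2, 2, 2, 1].
sign(π) = (−1)^{n − #cycles} = (−1)^{377−102} = (−1)^275 = -1.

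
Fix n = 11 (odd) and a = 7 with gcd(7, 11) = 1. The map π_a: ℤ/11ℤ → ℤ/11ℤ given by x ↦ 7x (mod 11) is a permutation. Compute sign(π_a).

-1

Start at x=1: 1 → 7 → 5 → 2 → 3 → 10 → 4 → … (one orbit).
The orbit structure of x ↦ 7x mod 11: 2 orbits of sizes [10, 1].
n − c = 11 − 2 = 9; sign = (−1)^9 = -1.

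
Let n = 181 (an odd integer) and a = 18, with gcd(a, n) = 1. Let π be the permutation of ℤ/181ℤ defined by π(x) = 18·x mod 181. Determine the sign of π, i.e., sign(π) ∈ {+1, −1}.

Trace 169: π^k(169) = [169, 146, 94, 63, 48, 140, 167] for k=0..6.
2 cycles of lengths [180, 1].
181 − 2 = 179 transpositions; sign(π) = (−1)^179 = -1.
Zolotarev: (18|181) = -1, matching the cycle-count sign.

-1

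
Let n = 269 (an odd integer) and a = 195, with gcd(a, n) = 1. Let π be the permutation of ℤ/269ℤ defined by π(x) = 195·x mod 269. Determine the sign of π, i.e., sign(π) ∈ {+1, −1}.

-1

Orbit of 93 under x↦195x: [93, 112, 51, 261, 54, 39, 73]… (length divides ord_269(195)).
The orbit structure of x ↦ 195x mod 269: 2 orbits of sizes [268, 1].
2 cycles on 269: each ℓ→(−1)^(ℓ−1), product (−1)^267 = -1.
(195|269)_J = -1 (Zolotarev's lemma cross-check).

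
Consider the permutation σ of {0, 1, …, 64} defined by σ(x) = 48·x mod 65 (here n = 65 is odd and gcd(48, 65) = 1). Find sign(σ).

Trace 9: π^k(9) = [9, 42, 1, 48, 29, 27, 61] for k=0..6.
Cycle lengths of π_48 on ℤ/65ℤ: [12, 12, 12, 12, 4, 3, 3, 3, 3, 1]; 10 cycles in total.
65 − 10 = 55 transpositions; sign(π) = (−1)^55 = -1.
The Jacobi symbol (48|65) = -1 (Zolotarev) agrees.

-1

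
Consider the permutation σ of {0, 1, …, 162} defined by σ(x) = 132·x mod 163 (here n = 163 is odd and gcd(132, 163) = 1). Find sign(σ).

+1

Start at x=126: 126 → 6 → 140 → 61 → 65 → 104 → 36 → … (one orbit).
Cycle type of π: 27×6 + 1; total 7 cycles.
Σ(ℓ_i−1) = 163−7 = 156; sign = (−1)^156 = +1.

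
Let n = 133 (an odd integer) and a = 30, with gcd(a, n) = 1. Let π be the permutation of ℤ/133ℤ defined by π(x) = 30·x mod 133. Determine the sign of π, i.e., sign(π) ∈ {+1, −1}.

Start at x=1: 1 → 30 → 102 → 1 (one orbit).
Cycle lengths of π_30 on ℤ/133ℤ: [3, 3, 3, 3, 3, 3, 3, 3, 3, 3, 3, 3, 3, 3, 3, 3, 3, 3, 3, 3, 3, 3, 3, 3, 3, 3, 3, 3, 3, 3, 3, 3, 3, 3, 3, 3, 3, 3, 3, 3, 3, 3, 3, 3, 1]; 45 cycles in total.
133 − 45 = 88 transpositions; sign(π) = (−1)^88 = +1.

+1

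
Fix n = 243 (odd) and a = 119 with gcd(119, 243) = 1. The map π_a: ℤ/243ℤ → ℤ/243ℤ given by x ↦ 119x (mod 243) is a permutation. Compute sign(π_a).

-1

Trace 106: π^k(106) = [106, 221, 55, 227, 40, 143, 7] for k=0..6.
Cycle type of π: 162 + 54 + 18 + 6 + 2 + 1; total 6 cycles.
With 6 cycles on 243 points, sign = (−1)^{243−6} = -1.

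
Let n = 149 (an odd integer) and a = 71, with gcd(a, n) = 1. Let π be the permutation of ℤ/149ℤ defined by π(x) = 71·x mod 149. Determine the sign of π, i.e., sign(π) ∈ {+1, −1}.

Trace 130: π^k(130) = [130, 141, 28, 51, 45, 66, 67] for k=0..6.
Cycle lengths of π_71 on ℤ/149ℤ: [148, 1]; 2 cycles in total.
sign(π) = (−1)^{n − #cycles} = (−1)^{149−2} = (−1)^147 = -1.
Check: (71/149) = -1 by Zolotarev.

-1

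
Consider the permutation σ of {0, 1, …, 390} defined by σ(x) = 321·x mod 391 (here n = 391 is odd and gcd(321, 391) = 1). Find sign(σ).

Orbit of 206 under x↦321x: [206, 47, 229, 1, 321, 208, 298]… (length divides ord_391(321)).
58 cycles of lengths [8, 8, 8, 8, 8, 8, 8, 8, 8, 8, 8, 8, 8, 8, 8, 8, 8, 8, 8, 8, 8, 8, 8, 8, 8, 8, 8, 8, 8, 8, 8, 8, 8, 8, 8, 8, 8, 8, 8, 8, 8, 8, 8, 8, 8, 8, 2, 2, 2, 2, 2, 2, 2, 2, 2, 2, 2, 1].
With 58 cycles on 391 points, sign = (−1)^{391−58} = -1.

-1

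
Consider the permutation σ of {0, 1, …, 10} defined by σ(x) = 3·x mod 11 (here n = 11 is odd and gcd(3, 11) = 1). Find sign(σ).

+1

Start at x=1: 1 → 3 → 9 → 5 → 4 → 1 (one orbit).
3 cycles of lengths [5, 5, 1].
3 cycles on 11: each ℓ→(−1)^(ℓ−1), product (−1)^8 = +1.
Zolotarev: (3|11) = +1, matching the cycle-count sign.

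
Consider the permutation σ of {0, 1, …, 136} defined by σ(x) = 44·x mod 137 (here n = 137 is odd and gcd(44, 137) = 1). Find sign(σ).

Start at x=72: 72 → 17 → 63 → 32 → 38 → 28 → 136 → … (one orbit).
Decompose π into cycles: lengths [68, 68, 1] (3 cycles, including the fixed point 0).
3 cycles on 137: each ℓ→(−1)^(ℓ−1), product (−1)^134 = +1.

+1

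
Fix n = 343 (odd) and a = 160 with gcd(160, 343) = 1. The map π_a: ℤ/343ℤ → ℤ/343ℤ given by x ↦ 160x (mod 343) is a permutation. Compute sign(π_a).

Trace 251: π^k(251) = [251, 29, 181, 148, 13, 22, 90] for k=0..6.
π_160 has 10 disjoint cycles with lengths [98, 98, 98, 14, 14, 14, 2, 2, 2, 1] on {0,…,342}.
sign(π) = (−1)^{n − #cycles} = (−1)^{343−10} = (−1)^333 = -1.

-1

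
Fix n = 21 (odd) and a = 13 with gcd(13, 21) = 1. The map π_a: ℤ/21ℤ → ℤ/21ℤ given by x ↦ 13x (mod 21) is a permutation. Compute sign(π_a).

-1

Orbit of 13 under x↦13x: [13, 1]… (length divides ord_21(13)).
π_13 has 12 disjoint cycles with lengths [2, 2, 2, 2, 2, 2, 2, 2, 2, 1, 1, 1] on {0,…,20}.
12 cycles on 21: each ℓ→(−1)^(ℓ−1), product (−1)^9 = -1.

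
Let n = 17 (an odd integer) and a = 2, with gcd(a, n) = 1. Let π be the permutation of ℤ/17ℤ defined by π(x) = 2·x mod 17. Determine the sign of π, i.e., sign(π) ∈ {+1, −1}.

+1

Start at x=16: 16 → 15 → 13 → 9 → 1 → 2 → 4 → … (one orbit).
The orbit structure of x ↦ 2x mod 17: 3 orbits of sizes [8, 8, 1].
Σ(ℓ_i−1) = 17−3 = 14; sign = (−1)^14 = +1.
The Jacobi symbol (2|17) = +1 (Zolotarev) agrees.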